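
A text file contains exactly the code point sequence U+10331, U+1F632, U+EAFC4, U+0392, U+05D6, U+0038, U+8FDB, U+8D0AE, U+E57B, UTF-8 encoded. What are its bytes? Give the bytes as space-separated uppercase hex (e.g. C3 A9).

F0 90 8C B1 F0 9F 98 B2 F3 AA BF 84 CE 92 D7 96 38 E8 BF 9B F2 8D 82 AE EE 95 BB

U+10331: 4-byte form → F0 90 8C B1.
U+1F632: 4-byte form → F0 9F 98 B2.
U+EAFC4: 4-byte form → F3 AA BF 84.
U+0392: 2-byte form → CE 92.
U+05D6: 2-byte form → D7 96.
U+0038: 1-byte form → 38.
U+8FDB: 3-byte form → E8 BF 9B.
U+8D0AE: 4-byte form → F2 8D 82 AE.
U+E57B: 3-byte form → EE 95 BB.
Concatenated (27 bytes): F0 90 8C B1 F0 9F 98 B2 F3 AA BF 84 CE 92 D7 96 38 E8 BF 9B F2 8D 82 AE EE 95 BB.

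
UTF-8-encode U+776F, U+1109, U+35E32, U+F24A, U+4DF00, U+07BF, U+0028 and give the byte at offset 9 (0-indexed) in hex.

0xB2

U+776F → 3-byte form E7 9D AF at offsets 0–2.
U+1109 → 3-byte form E1 84 89 at offsets 3–5.
U+35E32 → 4-byte form F0 B5 B8 B2 at offsets 6–9.
Offset 9 falls in char 3's range; it's byte 4 of F0 B5 B8 B2 = 0xB2.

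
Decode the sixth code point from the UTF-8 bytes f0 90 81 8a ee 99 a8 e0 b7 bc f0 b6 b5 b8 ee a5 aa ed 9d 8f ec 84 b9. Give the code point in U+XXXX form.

Offset 0: leading byte 0xF0 = 11110000 → 4-byte char #1 = F0 90 81 8A.
Offset 4: leading byte 0xEE = 11101110 → 3-byte char #2 = EE 99 A8.
Offset 7: leading byte 0xE0 = 11100000 → 3-byte char #3 = E0 B7 BC.
Offset 10: leading byte 0xF0 = 11110000 → 4-byte char #4 = F0 B6 B5 B8.
Offset 14: leading byte 0xEE = 11101110 → 3-byte char #5 = EE A5 AA.
Offset 17: leading byte 0xED = 11101101 → 3-byte char #6 = ED 9D 8F.
Leading byte 0xED = 11101101 matches 1110xxxx → 3-byte sequence.
Byte 1: 0xED = 11101101, payload 1101 (4 bits).
Byte 2: 0x9D = 10011101 (10xxxxxx ✓), payload 011101.
Byte 3: 0x8F = 10001111 (10xxxxxx ✓), payload 001111.
Concatenate: 1101011101001111 = 0xD74F (16 bits → U+D74F).

U+D74F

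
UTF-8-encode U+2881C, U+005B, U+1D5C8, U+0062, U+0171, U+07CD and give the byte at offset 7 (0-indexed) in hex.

0x97

U+2881C → 4-byte form F0 A8 A0 9C at offsets 0–3.
U+005B → 1-byte form 5B at offsets 4–4.
U+1D5C8 → 4-byte form F0 9D 97 88 at offsets 5–8.
Offset 7 falls in char 3's range; it's byte 3 of F0 9D 97 88 = 0x97.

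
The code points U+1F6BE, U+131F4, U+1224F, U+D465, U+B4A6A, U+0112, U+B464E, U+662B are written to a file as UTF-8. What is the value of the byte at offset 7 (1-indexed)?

1-indexed offset 7 is 0-indexed offset 6.
U+1F6BE → 4-byte form F0 9F 9A BE at offsets 0–3.
U+131F4 → 4-byte form F0 93 87 B4 at offsets 4–7.
Offset 6 falls in char 2's range; it's byte 3 of F0 93 87 B4 = 0x87.

0x87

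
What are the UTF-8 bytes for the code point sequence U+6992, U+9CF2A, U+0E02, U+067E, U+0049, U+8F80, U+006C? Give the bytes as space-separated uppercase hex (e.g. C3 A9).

E6 A6 92 F2 9C BC AA E0 B8 82 D9 BE 49 E8 BE 80 6C

U+6992: 3-byte form → E6 A6 92.
U+9CF2A: 4-byte form → F2 9C BC AA.
U+0E02: 3-byte form → E0 B8 82.
U+067E: 2-byte form → D9 BE.
U+0049: 1-byte form → 49.
U+8F80: 3-byte form → E8 BE 80.
U+006C: 1-byte form → 6C.
Concatenated (17 bytes): E6 A6 92 F2 9C BC AA E0 B8 82 D9 BE 49 E8 BE 80 6C.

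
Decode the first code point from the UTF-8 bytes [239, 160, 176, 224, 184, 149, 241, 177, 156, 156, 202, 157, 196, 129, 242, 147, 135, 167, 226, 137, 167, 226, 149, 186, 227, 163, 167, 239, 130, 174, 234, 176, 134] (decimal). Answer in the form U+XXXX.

U+F830

Offset 0: leading byte 0xEF = 11101111 → 3-byte char #1 = EF A0 B0.
Leading byte 0xEF = 11101111 matches 1110xxxx → 3-byte sequence.
Byte 1: 0xEF = 11101111, payload 1111 (4 bits).
Byte 2: 0xA0 = 10100000 (10xxxxxx ✓), payload 100000.
Byte 3: 0xB0 = 10110000 (10xxxxxx ✓), payload 110000.
Concatenate: 1111100000110000 = 0xF830 (16 bits → U+F830).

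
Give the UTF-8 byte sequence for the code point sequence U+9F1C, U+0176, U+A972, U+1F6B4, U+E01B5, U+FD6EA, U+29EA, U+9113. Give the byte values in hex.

U+9F1C: 3-byte form → E9 BC 9C.
U+0176: 2-byte form → C5 B6.
U+A972: 3-byte form → EA A5 B2.
U+1F6B4: 4-byte form → F0 9F 9A B4.
U+E01B5: 4-byte form → F3 A0 86 B5.
U+FD6EA: 4-byte form → F3 BD 9B AA.
U+29EA: 3-byte form → E2 A7 AA.
U+9113: 3-byte form → E9 84 93.
Concatenated (26 bytes): E9 BC 9C C5 B6 EA A5 B2 F0 9F 9A B4 F3 A0 86 B5 F3 BD 9B AA E2 A7 AA E9 84 93.

E9 BC 9C C5 B6 EA A5 B2 F0 9F 9A B4 F3 A0 86 B5 F3 BD 9B AA E2 A7 AA E9 84 93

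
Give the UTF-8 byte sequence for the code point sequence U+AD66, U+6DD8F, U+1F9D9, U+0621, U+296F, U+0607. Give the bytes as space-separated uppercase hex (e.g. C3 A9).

U+AD66: 3-byte form → EA B5 A6.
U+6DD8F: 4-byte form → F1 AD B6 8F.
U+1F9D9: 4-byte form → F0 9F A7 99.
U+0621: 2-byte form → D8 A1.
U+296F: 3-byte form → E2 A5 AF.
U+0607: 2-byte form → D8 87.
Concatenated (18 bytes): EA B5 A6 F1 AD B6 8F F0 9F A7 99 D8 A1 E2 A5 AF D8 87.

EA B5 A6 F1 AD B6 8F F0 9F A7 99 D8 A1 E2 A5 AF D8 87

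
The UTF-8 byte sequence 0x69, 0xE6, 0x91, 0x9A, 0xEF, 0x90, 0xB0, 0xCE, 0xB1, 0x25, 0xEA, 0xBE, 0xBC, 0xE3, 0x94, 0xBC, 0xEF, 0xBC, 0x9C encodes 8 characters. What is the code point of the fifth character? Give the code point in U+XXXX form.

Offset 0: leading byte 0x69 = 01101001 → 1-byte char #1 = 69.
Offset 1: leading byte 0xE6 = 11100110 → 3-byte char #2 = E6 91 9A.
Offset 4: leading byte 0xEF = 11101111 → 3-byte char #3 = EF 90 B0.
Offset 7: leading byte 0xCE = 11001110 → 2-byte char #4 = CE B1.
Offset 9: leading byte 0x25 = 00100101 → 1-byte char #5 = 25.
Leading byte 0x25 = 00100101 matches 0xxxxxxx → 1-byte sequence.
Byte 1: 0x25 = 00100101, payload 0100101 (7 bits).
Concatenate: 0100101 = 0x25 (7 bits → U+0025).

U+0025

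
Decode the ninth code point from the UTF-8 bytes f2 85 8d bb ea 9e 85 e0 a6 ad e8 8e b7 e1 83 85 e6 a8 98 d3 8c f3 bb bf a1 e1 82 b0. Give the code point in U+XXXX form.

Offset 0: leading byte 0xF2 = 11110010 → 4-byte char #1 = F2 85 8D BB.
Offset 4: leading byte 0xEA = 11101010 → 3-byte char #2 = EA 9E 85.
Offset 7: leading byte 0xE0 = 11100000 → 3-byte char #3 = E0 A6 AD.
Offset 10: leading byte 0xE8 = 11101000 → 3-byte char #4 = E8 8E B7.
Offset 13: leading byte 0xE1 = 11100001 → 3-byte char #5 = E1 83 85.
Offset 16: leading byte 0xE6 = 11100110 → 3-byte char #6 = E6 A8 98.
Offset 19: leading byte 0xD3 = 11010011 → 2-byte char #7 = D3 8C.
Offset 21: leading byte 0xF3 = 11110011 → 4-byte char #8 = F3 BB BF A1.
Offset 25: leading byte 0xE1 = 11100001 → 3-byte char #9 = E1 82 B0.
Leading byte 0xE1 = 11100001 matches 1110xxxx → 3-byte sequence.
Byte 1: 0xE1 = 11100001, payload 0001 (4 bits).
Byte 2: 0x82 = 10000010 (10xxxxxx ✓), payload 000010.
Byte 3: 0xB0 = 10110000 (10xxxxxx ✓), payload 110000.
Concatenate: 0001000010110000 = 0x10B0 (16 bits → U+10B0).

U+10B0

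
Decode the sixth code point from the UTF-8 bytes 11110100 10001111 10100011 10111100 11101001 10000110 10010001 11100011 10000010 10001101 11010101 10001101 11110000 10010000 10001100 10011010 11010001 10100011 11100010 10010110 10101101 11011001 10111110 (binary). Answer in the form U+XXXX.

U+0463

Offset 0: leading byte 0xF4 = 11110100 → 4-byte char #1 = F4 8F A3 BC.
Offset 4: leading byte 0xE9 = 11101001 → 3-byte char #2 = E9 86 91.
Offset 7: leading byte 0xE3 = 11100011 → 3-byte char #3 = E3 82 8D.
Offset 10: leading byte 0xD5 = 11010101 → 2-byte char #4 = D5 8D.
Offset 12: leading byte 0xF0 = 11110000 → 4-byte char #5 = F0 90 8C 9A.
Offset 16: leading byte 0xD1 = 11010001 → 2-byte char #6 = D1 A3.
Leading byte 0xD1 = 11010001 matches 110xxxxx → 2-byte sequence.
Byte 1: 0xD1 = 11010001, payload 10001 (5 bits).
Byte 2: 0xA3 = 10100011 (10xxxxxx ✓), payload 100011.
Concatenate: 10001100011 = 0x463 (11 bits → U+0463).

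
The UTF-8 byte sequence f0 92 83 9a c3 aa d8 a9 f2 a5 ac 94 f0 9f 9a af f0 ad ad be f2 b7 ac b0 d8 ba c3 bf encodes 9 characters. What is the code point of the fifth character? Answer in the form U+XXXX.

Offset 0: leading byte 0xF0 = 11110000 → 4-byte char #1 = F0 92 83 9A.
Offset 4: leading byte 0xC3 = 11000011 → 2-byte char #2 = C3 AA.
Offset 6: leading byte 0xD8 = 11011000 → 2-byte char #3 = D8 A9.
Offset 8: leading byte 0xF2 = 11110010 → 4-byte char #4 = F2 A5 AC 94.
Offset 12: leading byte 0xF0 = 11110000 → 4-byte char #5 = F0 9F 9A AF.
Leading byte 0xF0 = 11110000 matches 11110xxx → 4-byte sequence.
Byte 1: 0xF0 = 11110000, payload 000 (3 bits).
Byte 2: 0x9F = 10011111 (10xxxxxx ✓), payload 011111.
Byte 3: 0x9A = 10011010 (10xxxxxx ✓), payload 011010.
Byte 4: 0xAF = 10101111 (10xxxxxx ✓), payload 101111.
Concatenate: 000011111011010101111 = 0x1F6AF (21 bits → U+1F6AF).

U+1F6AF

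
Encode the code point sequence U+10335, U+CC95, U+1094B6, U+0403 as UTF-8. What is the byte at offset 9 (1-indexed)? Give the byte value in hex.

0x89

1-indexed offset 9 is 0-indexed offset 8.
U+10335 → 4-byte form F0 90 8C B5 at offsets 0–3.
U+CC95 → 3-byte form EC B2 95 at offsets 4–6.
U+1094B6 → 4-byte form F4 89 92 B6 at offsets 7–10.
Offset 8 falls in char 3's range; it's byte 2 of F4 89 92 B6 = 0x89.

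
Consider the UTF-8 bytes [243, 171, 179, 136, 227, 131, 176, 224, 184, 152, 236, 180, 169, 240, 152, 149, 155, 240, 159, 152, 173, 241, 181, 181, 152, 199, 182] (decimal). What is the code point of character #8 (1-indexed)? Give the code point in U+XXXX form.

Offset 0: leading byte 0xF3 = 11110011 → 4-byte char #1 = F3 AB B3 88.
Offset 4: leading byte 0xE3 = 11100011 → 3-byte char #2 = E3 83 B0.
Offset 7: leading byte 0xE0 = 11100000 → 3-byte char #3 = E0 B8 98.
Offset 10: leading byte 0xEC = 11101100 → 3-byte char #4 = EC B4 A9.
Offset 13: leading byte 0xF0 = 11110000 → 4-byte char #5 = F0 98 95 9B.
Offset 17: leading byte 0xF0 = 11110000 → 4-byte char #6 = F0 9F 98 AD.
Offset 21: leading byte 0xF1 = 11110001 → 4-byte char #7 = F1 B5 B5 98.
Offset 25: leading byte 0xC7 = 11000111 → 2-byte char #8 = C7 B6.
Leading byte 0xC7 = 11000111 matches 110xxxxx → 2-byte sequence.
Byte 1: 0xC7 = 11000111, payload 00111 (5 bits).
Byte 2: 0xB6 = 10110110 (10xxxxxx ✓), payload 110110.
Concatenate: 00111110110 = 0x1F6 (11 bits → U+01F6).

U+01F6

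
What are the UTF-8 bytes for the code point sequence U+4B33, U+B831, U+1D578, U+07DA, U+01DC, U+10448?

E4 AC B3 EB A0 B1 F0 9D 95 B8 DF 9A C7 9C F0 90 91 88

U+4B33: 3-byte form → E4 AC B3.
U+B831: 3-byte form → EB A0 B1.
U+1D578: 4-byte form → F0 9D 95 B8.
U+07DA: 2-byte form → DF 9A.
U+01DC: 2-byte form → C7 9C.
U+10448: 4-byte form → F0 90 91 88.
Concatenated (18 bytes): E4 AC B3 EB A0 B1 F0 9D 95 B8 DF 9A C7 9C F0 90 91 88.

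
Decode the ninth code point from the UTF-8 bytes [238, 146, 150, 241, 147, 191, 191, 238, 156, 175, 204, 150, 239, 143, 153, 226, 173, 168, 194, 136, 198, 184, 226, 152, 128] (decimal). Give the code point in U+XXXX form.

U+2600

Offset 0: leading byte 0xEE = 11101110 → 3-byte char #1 = EE 92 96.
Offset 3: leading byte 0xF1 = 11110001 → 4-byte char #2 = F1 93 BF BF.
Offset 7: leading byte 0xEE = 11101110 → 3-byte char #3 = EE 9C AF.
Offset 10: leading byte 0xCC = 11001100 → 2-byte char #4 = CC 96.
Offset 12: leading byte 0xEF = 11101111 → 3-byte char #5 = EF 8F 99.
Offset 15: leading byte 0xE2 = 11100010 → 3-byte char #6 = E2 AD A8.
Offset 18: leading byte 0xC2 = 11000010 → 2-byte char #7 = C2 88.
Offset 20: leading byte 0xC6 = 11000110 → 2-byte char #8 = C6 B8.
Offset 22: leading byte 0xE2 = 11100010 → 3-byte char #9 = E2 98 80.
Leading byte 0xE2 = 11100010 matches 1110xxxx → 3-byte sequence.
Byte 1: 0xE2 = 11100010, payload 0010 (4 bits).
Byte 2: 0x98 = 10011000 (10xxxxxx ✓), payload 011000.
Byte 3: 0x80 = 10000000 (10xxxxxx ✓), payload 000000.
Concatenate: 0010011000000000 = 0x2600 (16 bits → U+2600).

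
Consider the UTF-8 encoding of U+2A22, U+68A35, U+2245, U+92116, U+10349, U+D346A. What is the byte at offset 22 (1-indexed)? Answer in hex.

1-indexed offset 22 is 0-indexed offset 21.
U+2A22 → 3-byte form E2 A8 A2 at offsets 0–2.
U+68A35 → 4-byte form F1 A8 A8 B5 at offsets 3–6.
U+2245 → 3-byte form E2 89 85 at offsets 7–9.
U+92116 → 4-byte form F2 92 84 96 at offsets 10–13.
U+10349 → 4-byte form F0 90 8D 89 at offsets 14–17.
U+D346A → 4-byte form F3 93 91 AA at offsets 18–21.
Offset 21 falls in char 6's range; it's byte 4 of F3 93 91 AA = 0xAA.

0xAA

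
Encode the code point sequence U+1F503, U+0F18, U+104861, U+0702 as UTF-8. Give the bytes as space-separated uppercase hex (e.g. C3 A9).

U+1F503: 4-byte form → F0 9F 94 83.
U+0F18: 3-byte form → E0 BC 98.
U+104861: 4-byte form → F4 84 A1 A1.
U+0702: 2-byte form → DC 82.
Concatenated (13 bytes): F0 9F 94 83 E0 BC 98 F4 84 A1 A1 DC 82.

F0 9F 94 83 E0 BC 98 F4 84 A1 A1 DC 82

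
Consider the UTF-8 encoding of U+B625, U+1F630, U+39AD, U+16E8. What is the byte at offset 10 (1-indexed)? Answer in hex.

0xAD

1-indexed offset 10 is 0-indexed offset 9.
U+B625 → 3-byte form EB 98 A5 at offsets 0–2.
U+1F630 → 4-byte form F0 9F 98 B0 at offsets 3–6.
U+39AD → 3-byte form E3 A6 AD at offsets 7–9.
Offset 9 falls in char 3's range; it's byte 3 of E3 A6 AD = 0xAD.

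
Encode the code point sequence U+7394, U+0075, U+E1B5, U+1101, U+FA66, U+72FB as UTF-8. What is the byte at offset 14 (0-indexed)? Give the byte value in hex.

U+7394 → 3-byte form E7 8E 94 at offsets 0–2.
U+0075 → 1-byte form 75 at offsets 3–3.
U+E1B5 → 3-byte form EE 86 B5 at offsets 4–6.
U+1101 → 3-byte form E1 84 81 at offsets 7–9.
U+FA66 → 3-byte form EF A9 A6 at offsets 10–12.
U+72FB → 3-byte form E7 8B BB at offsets 13–15.
Offset 14 falls in char 6's range; it's byte 2 of E7 8B BB = 0x8B.

0x8B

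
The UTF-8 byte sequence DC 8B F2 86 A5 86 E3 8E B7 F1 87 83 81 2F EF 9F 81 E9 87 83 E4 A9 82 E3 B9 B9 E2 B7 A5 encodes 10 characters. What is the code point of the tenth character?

U+2DE5

Offset 0: leading byte 0xDC = 11011100 → 2-byte char #1 = DC 8B.
Offset 2: leading byte 0xF2 = 11110010 → 4-byte char #2 = F2 86 A5 86.
Offset 6: leading byte 0xE3 = 11100011 → 3-byte char #3 = E3 8E B7.
Offset 9: leading byte 0xF1 = 11110001 → 4-byte char #4 = F1 87 83 81.
Offset 13: leading byte 0x2F = 00101111 → 1-byte char #5 = 2F.
Offset 14: leading byte 0xEF = 11101111 → 3-byte char #6 = EF 9F 81.
Offset 17: leading byte 0xE9 = 11101001 → 3-byte char #7 = E9 87 83.
Offset 20: leading byte 0xE4 = 11100100 → 3-byte char #8 = E4 A9 82.
Offset 23: leading byte 0xE3 = 11100011 → 3-byte char #9 = E3 B9 B9.
Offset 26: leading byte 0xE2 = 11100010 → 3-byte char #10 = E2 B7 A5.
Leading byte 0xE2 = 11100010 matches 1110xxxx → 3-byte sequence.
Byte 1: 0xE2 = 11100010, payload 0010 (4 bits).
Byte 2: 0xB7 = 10110111 (10xxxxxx ✓), payload 110111.
Byte 3: 0xA5 = 10100101 (10xxxxxx ✓), payload 100101.
Concatenate: 0010110111100101 = 0x2DE5 (16 bits → U+2DE5).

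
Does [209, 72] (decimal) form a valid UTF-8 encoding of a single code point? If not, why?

invalid (non-continuation byte where continuation expected)

Leading byte 0xD1 = 11010001 → 2-byte form.
Byte 2 is 0x48 = 01001000, which is not 10xxxxxx — expected a continuation byte.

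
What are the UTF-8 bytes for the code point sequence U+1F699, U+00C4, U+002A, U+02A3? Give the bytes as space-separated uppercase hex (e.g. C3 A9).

U+1F699: 4-byte form → F0 9F 9A 99.
U+00C4: 2-byte form → C3 84.
U+002A: 1-byte form → 2A.
U+02A3: 2-byte form → CA A3.
Concatenated (9 bytes): F0 9F 9A 99 C3 84 2A CA A3.

F0 9F 9A 99 C3 84 2A CA A3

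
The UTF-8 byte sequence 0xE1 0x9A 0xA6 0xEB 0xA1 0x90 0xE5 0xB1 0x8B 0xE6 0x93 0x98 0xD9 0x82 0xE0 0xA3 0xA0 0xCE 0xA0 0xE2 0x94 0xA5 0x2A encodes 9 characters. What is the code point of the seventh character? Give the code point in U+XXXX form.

U+03A0

Offset 0: leading byte 0xE1 = 11100001 → 3-byte char #1 = E1 9A A6.
Offset 3: leading byte 0xEB = 11101011 → 3-byte char #2 = EB A1 90.
Offset 6: leading byte 0xE5 = 11100101 → 3-byte char #3 = E5 B1 8B.
Offset 9: leading byte 0xE6 = 11100110 → 3-byte char #4 = E6 93 98.
Offset 12: leading byte 0xD9 = 11011001 → 2-byte char #5 = D9 82.
Offset 14: leading byte 0xE0 = 11100000 → 3-byte char #6 = E0 A3 A0.
Offset 17: leading byte 0xCE = 11001110 → 2-byte char #7 = CE A0.
Leading byte 0xCE = 11001110 matches 110xxxxx → 2-byte sequence.
Byte 1: 0xCE = 11001110, payload 01110 (5 bits).
Byte 2: 0xA0 = 10100000 (10xxxxxx ✓), payload 100000.
Concatenate: 01110100000 = 0x3A0 (11 bits → U+03A0).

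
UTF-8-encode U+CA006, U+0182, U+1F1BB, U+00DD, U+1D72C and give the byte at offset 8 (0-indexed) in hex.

0x86

U+CA006 → 4-byte form F3 8A 80 86 at offsets 0–3.
U+0182 → 2-byte form C6 82 at offsets 4–5.
U+1F1BB → 4-byte form F0 9F 86 BB at offsets 6–9.
Offset 8 falls in char 3's range; it's byte 3 of F0 9F 86 BB = 0x86.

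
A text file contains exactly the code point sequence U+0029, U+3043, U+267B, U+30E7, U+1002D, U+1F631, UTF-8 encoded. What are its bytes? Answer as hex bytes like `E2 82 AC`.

29 E3 81 83 E2 99 BB E3 83 A7 F0 90 80 AD F0 9F 98 B1

U+0029: 1-byte form → 29.
U+3043: 3-byte form → E3 81 83.
U+267B: 3-byte form → E2 99 BB.
U+30E7: 3-byte form → E3 83 A7.
U+1002D: 4-byte form → F0 90 80 AD.
U+1F631: 4-byte form → F0 9F 98 B1.
Concatenated (18 bytes): 29 E3 81 83 E2 99 BB E3 83 A7 F0 90 80 AD F0 9F 98 B1.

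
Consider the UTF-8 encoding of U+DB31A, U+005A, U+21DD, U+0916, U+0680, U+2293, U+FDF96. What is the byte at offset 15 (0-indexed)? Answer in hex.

U+DB31A → 4-byte form F3 9B 8C 9A at offsets 0–3.
U+005A → 1-byte form 5A at offsets 4–4.
U+21DD → 3-byte form E2 87 9D at offsets 5–7.
U+0916 → 3-byte form E0 A4 96 at offsets 8–10.
U+0680 → 2-byte form DA 80 at offsets 11–12.
U+2293 → 3-byte form E2 8A 93 at offsets 13–15.
Offset 15 falls in char 6's range; it's byte 3 of E2 8A 93 = 0x93.

0x93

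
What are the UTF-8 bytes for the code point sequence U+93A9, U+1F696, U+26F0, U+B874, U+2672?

E9 8E A9 F0 9F 9A 96 E2 9B B0 EB A1 B4 E2 99 B2

U+93A9: 3-byte form → E9 8E A9.
U+1F696: 4-byte form → F0 9F 9A 96.
U+26F0: 3-byte form → E2 9B B0.
U+B874: 3-byte form → EB A1 B4.
U+2672: 3-byte form → E2 99 B2.
Concatenated (16 bytes): E9 8E A9 F0 9F 9A 96 E2 9B B0 EB A1 B4 E2 99 B2.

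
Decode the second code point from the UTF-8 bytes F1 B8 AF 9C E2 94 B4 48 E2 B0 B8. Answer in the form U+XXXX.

Offset 0: leading byte 0xF1 = 11110001 → 4-byte char #1 = F1 B8 AF 9C.
Offset 4: leading byte 0xE2 = 11100010 → 3-byte char #2 = E2 94 B4.
Leading byte 0xE2 = 11100010 matches 1110xxxx → 3-byte sequence.
Byte 1: 0xE2 = 11100010, payload 0010 (4 bits).
Byte 2: 0x94 = 10010100 (10xxxxxx ✓), payload 010100.
Byte 3: 0xB4 = 10110100 (10xxxxxx ✓), payload 110100.
Concatenate: 0010010100110100 = 0x2534 (16 bits → U+2534).

U+2534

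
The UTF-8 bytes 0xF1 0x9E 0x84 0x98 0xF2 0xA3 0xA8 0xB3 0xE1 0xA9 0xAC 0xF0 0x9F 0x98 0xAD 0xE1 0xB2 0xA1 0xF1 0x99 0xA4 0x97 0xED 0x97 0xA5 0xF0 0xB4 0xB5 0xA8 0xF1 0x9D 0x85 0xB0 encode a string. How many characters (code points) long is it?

Byte at offset 0: 0xF1 = 11110001 → 4-byte char (#1). Advance 4.
Byte at offset 4: 0xF2 = 11110010 → 4-byte char (#2). Advance 4.
Byte at offset 8: 0xE1 = 11100001 → 3-byte char (#3). Advance 3.
Byte at offset 11: 0xF0 = 11110000 → 4-byte char (#4). Advance 4.
Byte at offset 15: 0xE1 = 11100001 → 3-byte char (#5). Advance 3.
Byte at offset 18: 0xF1 = 11110001 → 4-byte char (#6). Advance 4.
Byte at offset 22: 0xED = 11101101 → 3-byte char (#7). Advance 3.
Byte at offset 25: 0xF0 = 11110000 → 4-byte char (#8). Advance 4.
Byte at offset 29: 0xF1 = 11110001 → 4-byte char (#9). Advance 4.
Reached end at offset 33 after 9 code points.

9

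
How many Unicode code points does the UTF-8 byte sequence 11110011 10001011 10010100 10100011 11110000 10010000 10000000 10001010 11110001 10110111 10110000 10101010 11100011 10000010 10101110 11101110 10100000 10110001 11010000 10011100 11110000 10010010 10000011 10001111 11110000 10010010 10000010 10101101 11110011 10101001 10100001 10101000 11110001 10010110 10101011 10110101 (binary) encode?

Byte at offset 0: 0xF3 = 11110011 → 4-byte char (#1). Advance 4.
Byte at offset 4: 0xF0 = 11110000 → 4-byte char (#2). Advance 4.
Byte at offset 8: 0xF1 = 11110001 → 4-byte char (#3). Advance 4.
Byte at offset 12: 0xE3 = 11100011 → 3-byte char (#4). Advance 3.
Byte at offset 15: 0xEE = 11101110 → 3-byte char (#5). Advance 3.
Byte at offset 18: 0xD0 = 11010000 → 2-byte char (#6). Advance 2.
Byte at offset 20: 0xF0 = 11110000 → 4-byte char (#7). Advance 4.
Byte at offset 24: 0xF0 = 11110000 → 4-byte char (#8). Advance 4.
Byte at offset 28: 0xF3 = 11110011 → 4-byte char (#9). Advance 4.
Byte at offset 32: 0xF1 = 11110001 → 4-byte char (#10). Advance 4.
Reached end at offset 36 after 10 code points.

10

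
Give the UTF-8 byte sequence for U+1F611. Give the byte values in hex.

U+1F611 = 0x1F611 = 128529 decimal. In range U+10000–U+10FFFF → 4-byte form: 11110xxx 10xxxxxx 10xxxxxx 10xxxxxx.
Binary (21 bits): 000011111011000010001.
Split 3+6+6+6: 000 | 011111 | 011000 | 010001.
Byte 1: 11110000 = 0xF0.
Byte 2: 10011111 = 0x9F.
Byte 3: 10011000 = 0x98.
Byte 4: 10010001 = 0x91.

F0 9F 98 91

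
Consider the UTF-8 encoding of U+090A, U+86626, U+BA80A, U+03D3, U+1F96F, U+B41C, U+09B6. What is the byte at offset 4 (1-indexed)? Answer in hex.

1-indexed offset 4 is 0-indexed offset 3.
U+090A → 3-byte form E0 A4 8A at offsets 0–2.
U+86626 → 4-byte form F2 86 98 A6 at offsets 3–6.
Offset 3 falls in char 2's range; it's byte 1 of F2 86 98 A6 = 0xF2.

0xF2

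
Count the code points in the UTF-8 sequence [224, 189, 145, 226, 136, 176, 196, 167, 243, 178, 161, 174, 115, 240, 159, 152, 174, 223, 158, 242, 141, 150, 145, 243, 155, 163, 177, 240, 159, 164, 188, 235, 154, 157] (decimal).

11

Byte at offset 0: 0xE0 = 11100000 → 3-byte char (#1). Advance 3.
Byte at offset 3: 0xE2 = 11100010 → 3-byte char (#2). Advance 3.
Byte at offset 6: 0xC4 = 11000100 → 2-byte char (#3). Advance 2.
Byte at offset 8: 0xF3 = 11110011 → 4-byte char (#4). Advance 4.
Byte at offset 12: 0x73 = 01110011 → 1-byte char (#5). Advance 1.
Byte at offset 13: 0xF0 = 11110000 → 4-byte char (#6). Advance 4.
Byte at offset 17: 0xDF = 11011111 → 2-byte char (#7). Advance 2.
Byte at offset 19: 0xF2 = 11110010 → 4-byte char (#8). Advance 4.
Byte at offset 23: 0xF3 = 11110011 → 4-byte char (#9). Advance 4.
Byte at offset 27: 0xF0 = 11110000 → 4-byte char (#10). Advance 4.
Byte at offset 31: 0xEB = 11101011 → 3-byte char (#11). Advance 3.
Reached end at offset 34 after 11 code points.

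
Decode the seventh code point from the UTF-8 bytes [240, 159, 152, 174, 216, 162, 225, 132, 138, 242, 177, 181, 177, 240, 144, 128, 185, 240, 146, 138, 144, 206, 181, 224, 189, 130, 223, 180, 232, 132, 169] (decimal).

U+03B5

Offset 0: leading byte 0xF0 = 11110000 → 4-byte char #1 = F0 9F 98 AE.
Offset 4: leading byte 0xD8 = 11011000 → 2-byte char #2 = D8 A2.
Offset 6: leading byte 0xE1 = 11100001 → 3-byte char #3 = E1 84 8A.
Offset 9: leading byte 0xF2 = 11110010 → 4-byte char #4 = F2 B1 B5 B1.
Offset 13: leading byte 0xF0 = 11110000 → 4-byte char #5 = F0 90 80 B9.
Offset 17: leading byte 0xF0 = 11110000 → 4-byte char #6 = F0 92 8A 90.
Offset 21: leading byte 0xCE = 11001110 → 2-byte char #7 = CE B5.
Leading byte 0xCE = 11001110 matches 110xxxxx → 2-byte sequence.
Byte 1: 0xCE = 11001110, payload 01110 (5 bits).
Byte 2: 0xB5 = 10110101 (10xxxxxx ✓), payload 110101.
Concatenate: 01110110101 = 0x3B5 (11 bits → U+03B5).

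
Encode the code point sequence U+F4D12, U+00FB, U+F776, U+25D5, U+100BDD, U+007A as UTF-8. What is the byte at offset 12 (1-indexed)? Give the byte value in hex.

1-indexed offset 12 is 0-indexed offset 11.
U+F4D12 → 4-byte form F3 B4 B4 92 at offsets 0–3.
U+00FB → 2-byte form C3 BB at offsets 4–5.
U+F776 → 3-byte form EF 9D B6 at offsets 6–8.
U+25D5 → 3-byte form E2 97 95 at offsets 9–11.
Offset 11 falls in char 4's range; it's byte 3 of E2 97 95 = 0x95.

0x95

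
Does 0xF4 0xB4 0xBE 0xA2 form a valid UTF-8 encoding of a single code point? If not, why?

invalid (encodes a value above U+10FFFF)

Leading byte 0xF4 = 11110100 → 4-byte form.
Payload = 0x134FA2, which exceeds U+10FFFF, the maximum Unicode code point. (Leading bytes F5–FF, or F4 followed by ≥ 0x90, are invalid.)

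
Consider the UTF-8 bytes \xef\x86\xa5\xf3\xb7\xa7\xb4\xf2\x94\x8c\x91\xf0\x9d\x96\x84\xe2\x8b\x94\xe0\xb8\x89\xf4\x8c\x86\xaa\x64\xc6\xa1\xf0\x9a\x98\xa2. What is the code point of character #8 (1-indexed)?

Offset 0: leading byte 0xEF = 11101111 → 3-byte char #1 = EF 86 A5.
Offset 3: leading byte 0xF3 = 11110011 → 4-byte char #2 = F3 B7 A7 B4.
Offset 7: leading byte 0xF2 = 11110010 → 4-byte char #3 = F2 94 8C 91.
Offset 11: leading byte 0xF0 = 11110000 → 4-byte char #4 = F0 9D 96 84.
Offset 15: leading byte 0xE2 = 11100010 → 3-byte char #5 = E2 8B 94.
Offset 18: leading byte 0xE0 = 11100000 → 3-byte char #6 = E0 B8 89.
Offset 21: leading byte 0xF4 = 11110100 → 4-byte char #7 = F4 8C 86 AA.
Offset 25: leading byte 0x64 = 01100100 → 1-byte char #8 = 64.
Leading byte 0x64 = 01100100 matches 0xxxxxxx → 1-byte sequence.
Byte 1: 0x64 = 01100100, payload 1100100 (7 bits).
Concatenate: 1100100 = 0x64 (7 bits → U+0064).

U+0064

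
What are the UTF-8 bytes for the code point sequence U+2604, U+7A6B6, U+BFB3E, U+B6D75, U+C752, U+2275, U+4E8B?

U+2604: 3-byte form → E2 98 84.
U+7A6B6: 4-byte form → F1 BA 9A B6.
U+BFB3E: 4-byte form → F2 BF AC BE.
U+B6D75: 4-byte form → F2 B6 B5 B5.
U+C752: 3-byte form → EC 9D 92.
U+2275: 3-byte form → E2 89 B5.
U+4E8B: 3-byte form → E4 BA 8B.
Concatenated (24 bytes): E2 98 84 F1 BA 9A B6 F2 BF AC BE F2 B6 B5 B5 EC 9D 92 E2 89 B5 E4 BA 8B.

E2 98 84 F1 BA 9A B6 F2 BF AC BE F2 B6 B5 B5 EC 9D 92 E2 89 B5 E4 BA 8B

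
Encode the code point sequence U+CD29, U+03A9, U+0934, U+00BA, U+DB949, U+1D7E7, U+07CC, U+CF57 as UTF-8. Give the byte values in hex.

EC B4 A9 CE A9 E0 A4 B4 C2 BA F3 9B A5 89 F0 9D 9F A7 DF 8C EC BD 97

U+CD29: 3-byte form → EC B4 A9.
U+03A9: 2-byte form → CE A9.
U+0934: 3-byte form → E0 A4 B4.
U+00BA: 2-byte form → C2 BA.
U+DB949: 4-byte form → F3 9B A5 89.
U+1D7E7: 4-byte form → F0 9D 9F A7.
U+07CC: 2-byte form → DF 8C.
U+CF57: 3-byte form → EC BD 97.
Concatenated (23 bytes): EC B4 A9 CE A9 E0 A4 B4 C2 BA F3 9B A5 89 F0 9D 9F A7 DF 8C EC BD 97.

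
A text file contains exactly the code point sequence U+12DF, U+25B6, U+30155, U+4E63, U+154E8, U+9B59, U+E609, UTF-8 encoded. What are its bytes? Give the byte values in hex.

U+12DF: 3-byte form → E1 8B 9F.
U+25B6: 3-byte form → E2 96 B6.
U+30155: 4-byte form → F0 B0 85 95.
U+4E63: 3-byte form → E4 B9 A3.
U+154E8: 4-byte form → F0 95 93 A8.
U+9B59: 3-byte form → E9 AD 99.
U+E609: 3-byte form → EE 98 89.
Concatenated (23 bytes): E1 8B 9F E2 96 B6 F0 B0 85 95 E4 B9 A3 F0 95 93 A8 E9 AD 99 EE 98 89.

E1 8B 9F E2 96 B6 F0 B0 85 95 E4 B9 A3 F0 95 93 A8 E9 AD 99 EE 98 89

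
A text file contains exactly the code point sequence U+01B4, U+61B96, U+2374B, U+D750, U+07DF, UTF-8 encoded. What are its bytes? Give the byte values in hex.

C6 B4 F1 A1 AE 96 F0 A3 9D 8B ED 9D 90 DF 9F

U+01B4: 2-byte form → C6 B4.
U+61B96: 4-byte form → F1 A1 AE 96.
U+2374B: 4-byte form → F0 A3 9D 8B.
U+D750: 3-byte form → ED 9D 90.
U+07DF: 2-byte form → DF 9F.
Concatenated (15 bytes): C6 B4 F1 A1 AE 96 F0 A3 9D 8B ED 9D 90 DF 9F.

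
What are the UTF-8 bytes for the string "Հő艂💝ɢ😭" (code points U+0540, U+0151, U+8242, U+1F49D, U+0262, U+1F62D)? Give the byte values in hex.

D5 80 C5 91 E8 89 82 F0 9F 92 9D C9 A2 F0 9F 98 AD

U+0540: 2-byte form → D5 80.
U+0151: 2-byte form → C5 91.
U+8242: 3-byte form → E8 89 82.
U+1F49D: 4-byte form → F0 9F 92 9D.
U+0262: 2-byte form → C9 A2.
U+1F62D: 4-byte form → F0 9F 98 AD.
Concatenated (17 bytes): D5 80 C5 91 E8 89 82 F0 9F 92 9D C9 A2 F0 9F 98 AD.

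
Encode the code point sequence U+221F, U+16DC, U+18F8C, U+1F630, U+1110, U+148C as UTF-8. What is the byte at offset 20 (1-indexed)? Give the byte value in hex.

1-indexed offset 20 is 0-indexed offset 19.
U+221F → 3-byte form E2 88 9F at offsets 0–2.
U+16DC → 3-byte form E1 9B 9C at offsets 3–5.
U+18F8C → 4-byte form F0 98 BE 8C at offsets 6–9.
U+1F630 → 4-byte form F0 9F 98 B0 at offsets 10–13.
U+1110 → 3-byte form E1 84 90 at offsets 14–16.
U+148C → 3-byte form E1 92 8C at offsets 17–19.
Offset 19 falls in char 6's range; it's byte 3 of E1 92 8C = 0x8C.

0x8C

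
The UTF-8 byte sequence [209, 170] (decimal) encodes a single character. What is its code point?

U+046A

Leading byte 0xD1 = 11010001 matches 110xxxxx → 2-byte sequence.
Byte 1: 0xD1 = 11010001, payload 10001 (5 bits).
Byte 2: 0xAA = 10101010 (10xxxxxx ✓), payload 101010.
Concatenate: 10001101010 = 0x46A (11 bits → U+046A).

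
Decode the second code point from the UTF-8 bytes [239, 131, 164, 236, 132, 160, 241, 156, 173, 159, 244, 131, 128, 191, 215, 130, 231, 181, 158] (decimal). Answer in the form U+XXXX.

Offset 0: leading byte 0xEF = 11101111 → 3-byte char #1 = EF 83 A4.
Offset 3: leading byte 0xEC = 11101100 → 3-byte char #2 = EC 84 A0.
Leading byte 0xEC = 11101100 matches 1110xxxx → 3-byte sequence.
Byte 1: 0xEC = 11101100, payload 1100 (4 bits).
Byte 2: 0x84 = 10000100 (10xxxxxx ✓), payload 000100.
Byte 3: 0xA0 = 10100000 (10xxxxxx ✓), payload 100000.
Concatenate: 1100000100100000 = 0xC120 (16 bits → U+C120).

U+C120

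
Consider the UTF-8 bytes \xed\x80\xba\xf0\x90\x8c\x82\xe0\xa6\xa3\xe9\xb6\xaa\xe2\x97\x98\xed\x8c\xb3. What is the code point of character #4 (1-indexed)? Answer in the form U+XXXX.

Offset 0: leading byte 0xED = 11101101 → 3-byte char #1 = ED 80 BA.
Offset 3: leading byte 0xF0 = 11110000 → 4-byte char #2 = F0 90 8C 82.
Offset 7: leading byte 0xE0 = 11100000 → 3-byte char #3 = E0 A6 A3.
Offset 10: leading byte 0xE9 = 11101001 → 3-byte char #4 = E9 B6 AA.
Leading byte 0xE9 = 11101001 matches 1110xxxx → 3-byte sequence.
Byte 1: 0xE9 = 11101001, payload 1001 (4 bits).
Byte 2: 0xB6 = 10110110 (10xxxxxx ✓), payload 110110.
Byte 3: 0xAA = 10101010 (10xxxxxx ✓), payload 101010.
Concatenate: 1001110110101010 = 0x9DAA (16 bits → U+9DAA).

U+9DAA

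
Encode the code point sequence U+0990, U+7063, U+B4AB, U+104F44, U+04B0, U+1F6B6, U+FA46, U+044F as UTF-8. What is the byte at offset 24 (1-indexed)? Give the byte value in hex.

1-indexed offset 24 is 0-indexed offset 23.
U+0990 → 3-byte form E0 A6 90 at offsets 0–2.
U+7063 → 3-byte form E7 81 A3 at offsets 3–5.
U+B4AB → 3-byte form EB 92 AB at offsets 6–8.
U+104F44 → 4-byte form F4 84 BD 84 at offsets 9–12.
U+04B0 → 2-byte form D2 B0 at offsets 13–14.
U+1F6B6 → 4-byte form F0 9F 9A B6 at offsets 15–18.
U+FA46 → 3-byte form EF A9 86 at offsets 19–21.
U+044F → 2-byte form D1 8F at offsets 22–23.
Offset 23 falls in char 8's range; it's byte 2 of D1 8F = 0x8F.

0x8F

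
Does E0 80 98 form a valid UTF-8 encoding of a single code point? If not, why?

Leading byte 0xE0 = 11100000 → 3-byte form.
Continuation bytes all match 10xxxxxx. Payload decodes to 0x18.
But 0x18 < 0x800, the minimum for a 3-byte sequence — this is an overlong encoding.

invalid (overlong encoding)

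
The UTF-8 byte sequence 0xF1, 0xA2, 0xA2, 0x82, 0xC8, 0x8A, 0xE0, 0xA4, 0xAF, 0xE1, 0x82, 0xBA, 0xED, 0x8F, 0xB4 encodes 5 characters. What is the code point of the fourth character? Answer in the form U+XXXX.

Offset 0: leading byte 0xF1 = 11110001 → 4-byte char #1 = F1 A2 A2 82.
Offset 4: leading byte 0xC8 = 11001000 → 2-byte char #2 = C8 8A.
Offset 6: leading byte 0xE0 = 11100000 → 3-byte char #3 = E0 A4 AF.
Offset 9: leading byte 0xE1 = 11100001 → 3-byte char #4 = E1 82 BA.
Leading byte 0xE1 = 11100001 matches 1110xxxx → 3-byte sequence.
Byte 1: 0xE1 = 11100001, payload 0001 (4 bits).
Byte 2: 0x82 = 10000010 (10xxxxxx ✓), payload 000010.
Byte 3: 0xBA = 10111010 (10xxxxxx ✓), payload 111010.
Concatenate: 0001000010111010 = 0x10BA (16 bits → U+10BA).

U+10BA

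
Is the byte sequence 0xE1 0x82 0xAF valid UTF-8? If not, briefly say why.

Leading byte 0xE1 = 11100001 → 3-byte form.
Continuation bytes 0x82=10000010, 0xAF=10101111 all match 10xxxxxx.
Decoded value 0x10AF is ≥ 0x800 (shortest form) and not a surrogate.

valid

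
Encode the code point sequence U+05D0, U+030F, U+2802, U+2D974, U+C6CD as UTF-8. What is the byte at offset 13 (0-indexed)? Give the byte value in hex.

U+05D0 → 2-byte form D7 90 at offsets 0–1.
U+030F → 2-byte form CC 8F at offsets 2–3.
U+2802 → 3-byte form E2 A0 82 at offsets 4–6.
U+2D974 → 4-byte form F0 AD A5 B4 at offsets 7–10.
U+C6CD → 3-byte form EC 9B 8D at offsets 11–13.
Offset 13 falls in char 5's range; it's byte 3 of EC 9B 8D = 0x8D.

0x8D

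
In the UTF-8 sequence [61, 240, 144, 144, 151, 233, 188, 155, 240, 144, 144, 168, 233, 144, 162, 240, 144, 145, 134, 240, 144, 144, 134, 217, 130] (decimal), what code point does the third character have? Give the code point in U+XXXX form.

U+9F1B

Offset 0: leading byte 0x3D = 00111101 → 1-byte char #1 = 3D.
Offset 1: leading byte 0xF0 = 11110000 → 4-byte char #2 = F0 90 90 97.
Offset 5: leading byte 0xE9 = 11101001 → 3-byte char #3 = E9 BC 9B.
Leading byte 0xE9 = 11101001 matches 1110xxxx → 3-byte sequence.
Byte 1: 0xE9 = 11101001, payload 1001 (4 bits).
Byte 2: 0xBC = 10111100 (10xxxxxx ✓), payload 111100.
Byte 3: 0x9B = 10011011 (10xxxxxx ✓), payload 011011.
Concatenate: 1001111100011011 = 0x9F1B (16 bits → U+9F1B).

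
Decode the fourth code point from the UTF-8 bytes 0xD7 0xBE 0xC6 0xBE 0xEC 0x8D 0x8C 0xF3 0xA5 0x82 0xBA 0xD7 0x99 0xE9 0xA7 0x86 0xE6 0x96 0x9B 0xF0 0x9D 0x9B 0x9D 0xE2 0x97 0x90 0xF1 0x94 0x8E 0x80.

U+E50BA

Offset 0: leading byte 0xD7 = 11010111 → 2-byte char #1 = D7 BE.
Offset 2: leading byte 0xC6 = 11000110 → 2-byte char #2 = C6 BE.
Offset 4: leading byte 0xEC = 11101100 → 3-byte char #3 = EC 8D 8C.
Offset 7: leading byte 0xF3 = 11110011 → 4-byte char #4 = F3 A5 82 BA.
Leading byte 0xF3 = 11110011 matches 11110xxx → 4-byte sequence.
Byte 1: 0xF3 = 11110011, payload 011 (3 bits).
Byte 2: 0xA5 = 10100101 (10xxxxxx ✓), payload 100101.
Byte 3: 0x82 = 10000010 (10xxxxxx ✓), payload 000010.
Byte 4: 0xBA = 10111010 (10xxxxxx ✓), payload 111010.
Concatenate: 011100101000010111010 = 0xE50BA (21 bits → U+E50BA).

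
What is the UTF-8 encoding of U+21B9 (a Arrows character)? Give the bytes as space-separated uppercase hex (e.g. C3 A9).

U+21B9 = 0x21B9 = 8633 decimal. In range U+0800–U+FFFF → 3-byte form: 1110xxxx 10xxxxxx 10xxxxxx.
Binary (16 bits): 0010000110111001.
Split 4+6+6: 0010 | 000110 | 111001.
Byte 1: 11100010 = 0xE2.
Byte 2: 10000110 = 0x86.
Byte 3: 10111001 = 0xB9.

E2 86 B9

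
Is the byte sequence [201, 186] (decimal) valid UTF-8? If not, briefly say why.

valid

Leading byte 0xC9 = 11001001 → 2-byte form.
Continuation bytes 0xBA=10111010 all match 10xxxxxx.
Decoded value 0x27A is ≥ 0x80 (shortest form) and not a surrogate.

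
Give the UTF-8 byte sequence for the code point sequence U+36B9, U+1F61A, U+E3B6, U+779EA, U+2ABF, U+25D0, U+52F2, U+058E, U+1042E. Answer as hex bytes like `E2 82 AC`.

U+36B9: 3-byte form → E3 9A B9.
U+1F61A: 4-byte form → F0 9F 98 9A.
U+E3B6: 3-byte form → EE 8E B6.
U+779EA: 4-byte form → F1 B7 A7 AA.
U+2ABF: 3-byte form → E2 AA BF.
U+25D0: 3-byte form → E2 97 90.
U+52F2: 3-byte form → E5 8B B2.
U+058E: 2-byte form → D6 8E.
U+1042E: 4-byte form → F0 90 90 AE.
Concatenated (29 bytes): E3 9A B9 F0 9F 98 9A EE 8E B6 F1 B7 A7 AA E2 AA BF E2 97 90 E5 8B B2 D6 8E F0 90 90 AE.

E3 9A B9 F0 9F 98 9A EE 8E B6 F1 B7 A7 AA E2 AA BF E2 97 90 E5 8B B2 D6 8E F0 90 90 AE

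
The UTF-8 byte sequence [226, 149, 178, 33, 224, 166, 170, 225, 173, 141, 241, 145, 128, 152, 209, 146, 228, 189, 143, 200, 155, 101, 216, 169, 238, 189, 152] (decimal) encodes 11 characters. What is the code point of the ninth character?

Offset 0: leading byte 0xE2 = 11100010 → 3-byte char #1 = E2 95 B2.
Offset 3: leading byte 0x21 = 00100001 → 1-byte char #2 = 21.
Offset 4: leading byte 0xE0 = 11100000 → 3-byte char #3 = E0 A6 AA.
Offset 7: leading byte 0xE1 = 11100001 → 3-byte char #4 = E1 AD 8D.
Offset 10: leading byte 0xF1 = 11110001 → 4-byte char #5 = F1 91 80 98.
Offset 14: leading byte 0xD1 = 11010001 → 2-byte char #6 = D1 92.
Offset 16: leading byte 0xE4 = 11100100 → 3-byte char #7 = E4 BD 8F.
Offset 19: leading byte 0xC8 = 11001000 → 2-byte char #8 = C8 9B.
Offset 21: leading byte 0x65 = 01100101 → 1-byte char #9 = 65.
Leading byte 0x65 = 01100101 matches 0xxxxxxx → 1-byte sequence.
Byte 1: 0x65 = 01100101, payload 1100101 (7 bits).
Concatenate: 1100101 = 0x65 (7 bits → U+0065).

U+0065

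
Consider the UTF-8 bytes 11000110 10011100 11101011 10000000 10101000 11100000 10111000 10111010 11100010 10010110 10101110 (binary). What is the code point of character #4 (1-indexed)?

Offset 0: leading byte 0xC6 = 11000110 → 2-byte char #1 = C6 9C.
Offset 2: leading byte 0xEB = 11101011 → 3-byte char #2 = EB 80 A8.
Offset 5: leading byte 0xE0 = 11100000 → 3-byte char #3 = E0 B8 BA.
Offset 8: leading byte 0xE2 = 11100010 → 3-byte char #4 = E2 96 AE.
Leading byte 0xE2 = 11100010 matches 1110xxxx → 3-byte sequence.
Byte 1: 0xE2 = 11100010, payload 0010 (4 bits).
Byte 2: 0x96 = 10010110 (10xxxxxx ✓), payload 010110.
Byte 3: 0xAE = 10101110 (10xxxxxx ✓), payload 101110.
Concatenate: 0010010110101110 = 0x25AE (16 bits → U+25AE).

U+25AE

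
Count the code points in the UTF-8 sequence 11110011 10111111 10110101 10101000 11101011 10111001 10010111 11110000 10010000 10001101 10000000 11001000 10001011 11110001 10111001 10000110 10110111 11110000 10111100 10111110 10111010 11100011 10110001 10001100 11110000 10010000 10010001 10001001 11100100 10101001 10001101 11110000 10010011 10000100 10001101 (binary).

10

Byte at offset 0: 0xF3 = 11110011 → 4-byte char (#1). Advance 4.
Byte at offset 4: 0xEB = 11101011 → 3-byte char (#2). Advance 3.
Byte at offset 7: 0xF0 = 11110000 → 4-byte char (#3). Advance 4.
Byte at offset 11: 0xC8 = 11001000 → 2-byte char (#4). Advance 2.
Byte at offset 13: 0xF1 = 11110001 → 4-byte char (#5). Advance 4.
Byte at offset 17: 0xF0 = 11110000 → 4-byte char (#6). Advance 4.
Byte at offset 21: 0xE3 = 11100011 → 3-byte char (#7). Advance 3.
Byte at offset 24: 0xF0 = 11110000 → 4-byte char (#8). Advance 4.
Byte at offset 28: 0xE4 = 11100100 → 3-byte char (#9). Advance 3.
Byte at offset 31: 0xF0 = 11110000 → 4-byte char (#10). Advance 4.
Reached end at offset 35 after 10 code points.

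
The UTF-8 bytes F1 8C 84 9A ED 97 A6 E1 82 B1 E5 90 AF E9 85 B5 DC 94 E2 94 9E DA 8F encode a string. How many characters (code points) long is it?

8

Byte at offset 0: 0xF1 = 11110001 → 4-byte char (#1). Advance 4.
Byte at offset 4: 0xED = 11101101 → 3-byte char (#2). Advance 3.
Byte at offset 7: 0xE1 = 11100001 → 3-byte char (#3). Advance 3.
Byte at offset 10: 0xE5 = 11100101 → 3-byte char (#4). Advance 3.
Byte at offset 13: 0xE9 = 11101001 → 3-byte char (#5). Advance 3.
Byte at offset 16: 0xDC = 11011100 → 2-byte char (#6). Advance 2.
Byte at offset 18: 0xE2 = 11100010 → 3-byte char (#7). Advance 3.
Byte at offset 21: 0xDA = 11011010 → 2-byte char (#8). Advance 2.
Reached end at offset 23 after 8 code points.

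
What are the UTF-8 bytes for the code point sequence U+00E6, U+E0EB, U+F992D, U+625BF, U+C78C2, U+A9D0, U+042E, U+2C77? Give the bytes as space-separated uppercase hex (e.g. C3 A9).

C3 A6 EE 83 AB F3 B9 A4 AD F1 A2 96 BF F3 87 A3 82 EA A7 90 D0 AE E2 B1 B7

U+00E6: 2-byte form → C3 A6.
U+E0EB: 3-byte form → EE 83 AB.
U+F992D: 4-byte form → F3 B9 A4 AD.
U+625BF: 4-byte form → F1 A2 96 BF.
U+C78C2: 4-byte form → F3 87 A3 82.
U+A9D0: 3-byte form → EA A7 90.
U+042E: 2-byte form → D0 AE.
U+2C77: 3-byte form → E2 B1 B7.
Concatenated (25 bytes): C3 A6 EE 83 AB F3 B9 A4 AD F1 A2 96 BF F3 87 A3 82 EA A7 90 D0 AE E2 B1 B7.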